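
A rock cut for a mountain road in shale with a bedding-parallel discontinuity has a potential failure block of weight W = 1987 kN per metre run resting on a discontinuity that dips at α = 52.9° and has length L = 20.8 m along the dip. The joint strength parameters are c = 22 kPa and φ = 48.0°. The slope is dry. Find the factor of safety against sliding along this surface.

Resolving the block weight along and normal to the plane and applying the Mohr–Coulomb strength on the joint:
N' = W cosα = 1987·cos52.9° = 1198.6 kN/m
Driving force T = W sinα = 1987·sin52.9° = 1584.8 kN/m
Resisting force R = c·L + N'·tanφ = 22·20.8 + 1198.6·tan48.0° = 457.6 + 1331.2 = 1788.8 kN/m
FS = R / T = 1788.8 / 1584.8 = 1.129

FS = 1.13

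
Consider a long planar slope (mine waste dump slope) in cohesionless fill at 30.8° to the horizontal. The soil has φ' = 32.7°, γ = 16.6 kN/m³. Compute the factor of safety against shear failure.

For a dry cohesionless infinite slope the factor of safety is FS = tanφ' / tanβ.
FS = tan32.7° / tan30.8° = 0.6420 / 0.5961 = 1.077

FS = 1.08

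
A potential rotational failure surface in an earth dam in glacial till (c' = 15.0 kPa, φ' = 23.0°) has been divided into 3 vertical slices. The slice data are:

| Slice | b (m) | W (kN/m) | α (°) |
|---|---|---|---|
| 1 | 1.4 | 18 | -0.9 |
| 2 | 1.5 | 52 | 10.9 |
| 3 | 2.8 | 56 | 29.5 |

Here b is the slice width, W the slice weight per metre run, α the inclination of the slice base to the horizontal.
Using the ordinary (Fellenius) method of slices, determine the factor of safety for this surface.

FS = 3.83

Ordinary method of slices: FS = Σ[c'·Δl_i + (W_i cosα_i)·tanφ'] / Σ W_i sinα_i, with Δl_i = b_i / cosα_i.
Slice 1: Δl = 1.4/cos(-0.9°) = 1.400 m; N'_1 = 18·cos(-0.9°) = 18.0; c'Δl = 21.00; W sinα = -0.3
Slice 2: Δl = 1.5/cos10.9° = 1.528 m; N'_2 = 52·cos10.9° = 51.1; c'Δl = 22.91; W sinα = 9.8
Slice 3: Δl = 2.8/cos29.5° = 3.217 m; N'_3 = 56·cos29.5° = 48.7; c'Δl = 48.26; W sinα = 27.6
Σc'Δl = 92.2 kN/m; ΣN' = 117.8 kN/m; ΣW sinα = 37.1 kN/m
Resisting = 92.2 + 117.8·tan23.0° = 92.2 + 50.0 = 142.2 kN/m
FS = 142.2 / 37.1 = 3.830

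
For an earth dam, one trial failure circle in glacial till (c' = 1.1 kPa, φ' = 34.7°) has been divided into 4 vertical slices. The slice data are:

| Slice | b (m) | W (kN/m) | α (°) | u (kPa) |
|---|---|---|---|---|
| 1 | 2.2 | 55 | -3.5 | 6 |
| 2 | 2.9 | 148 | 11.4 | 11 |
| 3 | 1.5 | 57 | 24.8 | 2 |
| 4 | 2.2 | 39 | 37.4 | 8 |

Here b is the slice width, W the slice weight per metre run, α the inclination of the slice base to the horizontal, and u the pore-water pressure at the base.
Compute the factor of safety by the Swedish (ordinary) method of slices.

Ordinary method of slices: FS = Σ[c'·Δl_i + (W_i cosα_i − u_i·Δl_i)·tanφ'] / Σ W_i sinα_i, with Δl_i = b_i / cosα_i.
Slice 1: Δl = 2.2/cos(-3.5°) = 2.204 m; N'_1 = 55·cos(-3.5°) − 6·2.204 = 41.7; c'Δl = 2.42; W sinα = -3.4
Slice 2: Δl = 2.9/cos11.4° = 2.958 m; N'_2 = 148·cos11.4° − 11·2.958 = 112.5; c'Δl = 3.25; W sinα = 29.3
Slice 3: Δl = 1.5/cos24.8° = 1.652 m; N'_3 = 57·cos24.8° − 2·1.652 = 48.4; c'Δl = 1.82; W sinα = 23.9
Slice 4: Δl = 2.2/cos37.4° = 2.769 m; N'_4 = 39·cos37.4° − 8·2.769 = 8.8; c'Δl = 3.05; W sinα = 23.7
Σc'Δl = 10.5 kN/m; ΣN' = 211.5 kN/m; ΣW sinα = 73.5 kN/m
Resisting = 10.5 + 211.5·tan34.7° = 10.5 + 146.4 = 157.0 kN/m
FS = 157.0 / 73.5 = 2.136

FS = 2.14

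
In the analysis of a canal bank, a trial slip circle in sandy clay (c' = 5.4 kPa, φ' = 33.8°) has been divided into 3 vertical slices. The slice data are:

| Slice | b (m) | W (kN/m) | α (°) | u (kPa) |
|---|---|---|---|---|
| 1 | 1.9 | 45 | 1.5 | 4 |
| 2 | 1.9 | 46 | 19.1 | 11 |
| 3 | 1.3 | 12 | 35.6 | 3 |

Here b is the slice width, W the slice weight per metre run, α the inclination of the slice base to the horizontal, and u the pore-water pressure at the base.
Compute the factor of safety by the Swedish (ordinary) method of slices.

FS = 3.12

Ordinary method of slices: FS = Σ[c'·Δl_i + (W_i cosα_i − u_i·Δl_i)·tanφ'] / Σ W_i sinα_i, with Δl_i = b_i / cosα_i.
Slice 1: Δl = 1.9/cos1.5° = 1.901 m; N'_1 = 45·cos1.5° − 4·1.901 = 37.4; c'Δl = 10.26; W sinα = 1.2
Slice 2: Δl = 1.9/cos19.1° = 2.011 m; N'_2 = 46·cos19.1° − 11·2.011 = 21.4; c'Δl = 10.86; W sinα = 15.1
Slice 3: Δl = 1.3/cos35.6° = 1.599 m; N'_3 = 12·cos35.6° − 3·1.599 = 5.0; c'Δl = 8.63; W sinα = 7.0
Σc'Δl = 29.8 kN/m; ΣN' = 63.7 kN/m; ΣW sinα = 23.2 kN/m
Resisting = 29.8 + 63.7·tan33.8° = 29.8 + 42.6 = 72.4 kN/m
FS = 72.4 / 23.2 = 3.118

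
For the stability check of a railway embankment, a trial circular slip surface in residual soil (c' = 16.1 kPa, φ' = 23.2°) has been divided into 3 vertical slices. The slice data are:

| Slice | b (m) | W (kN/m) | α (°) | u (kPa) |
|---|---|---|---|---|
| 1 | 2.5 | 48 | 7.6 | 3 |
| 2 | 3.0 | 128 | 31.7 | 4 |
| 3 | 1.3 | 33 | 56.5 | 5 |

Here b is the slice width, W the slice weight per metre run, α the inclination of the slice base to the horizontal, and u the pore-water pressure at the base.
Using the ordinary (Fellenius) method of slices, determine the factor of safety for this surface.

FS = 1.94

Ordinary method of slices: FS = Σ[c'·Δl_i + (W_i cosα_i − u_i·Δl_i)·tanφ'] / Σ W_i sinα_i, with Δl_i = b_i / cosα_i.
Slice 1: Δl = 2.5/cos7.6° = 2.522 m; N'_1 = 48·cos7.6° − 3·2.522 = 40.0; c'Δl = 40.61; W sinα = 6.3
Slice 2: Δl = 3.0/cos31.7° = 3.526 m; N'_2 = 128·cos31.7° − 4·3.526 = 94.8; c'Δl = 56.77; W sinα = 67.3
Slice 3: Δl = 1.3/cos56.5° = 2.355 m; N'_3 = 33·cos56.5° − 5·2.355 = 6.4; c'Δl = 37.92; W sinα = 27.5
Σc'Δl = 135.3 kN/m; ΣN' = 141.2 kN/m; ΣW sinα = 101.1 kN/m
Resisting = 135.3 + 141.2·tan23.2° = 135.3 + 60.5 = 195.8 kN/m
FS = 195.8 / 101.1 = 1.937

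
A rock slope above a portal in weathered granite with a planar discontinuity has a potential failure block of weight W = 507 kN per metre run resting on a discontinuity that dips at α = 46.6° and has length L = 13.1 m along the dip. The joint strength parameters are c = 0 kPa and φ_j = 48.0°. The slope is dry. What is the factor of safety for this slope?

FS = 1.05

Resolving the block weight along and normal to the plane and applying the Mohr–Coulomb strength on the joint:
N' = W cosα = 507·cos46.6° = 348.4 kN/m
Driving force T = W sinα = 507·sin46.6° = 368.4 kN/m
Resisting force R = c·L + N'·tanφ_j = 0·13.1 + 348.4·tan48.0° = 0.0 + 386.9 = 386.9 kN/m
FS = R / T = 386.9 / 368.4 = 1.050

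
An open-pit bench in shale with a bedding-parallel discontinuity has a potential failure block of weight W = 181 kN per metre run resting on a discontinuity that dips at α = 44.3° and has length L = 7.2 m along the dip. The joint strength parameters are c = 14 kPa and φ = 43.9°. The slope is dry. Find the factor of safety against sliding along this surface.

Resolving the block weight along and normal to the plane and applying the Mohr–Coulomb strength on the joint:
N' = W cosα = 181·cos44.3° = 129.5 kN/m
Driving force T = W sinα = 181·sin44.3° = 126.4 kN/m
Resisting force R = c·L + N'·tanφ = 14·7.2 + 129.5·tan43.9° = 100.8 + 124.7 = 225.5 kN/m
FS = R / T = 225.5 / 126.4 = 1.784

FS = 1.78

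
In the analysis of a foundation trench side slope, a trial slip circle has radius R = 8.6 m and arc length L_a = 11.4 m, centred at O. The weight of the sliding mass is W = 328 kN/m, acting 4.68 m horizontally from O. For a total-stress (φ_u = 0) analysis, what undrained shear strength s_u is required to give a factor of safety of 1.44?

s_u = 22.5 kPa

FS = s_u·L_a·R / (W·d), so s_u = FS·W·d / (L_a·R).
s_u = 1.44·328·4.68 / (11.40·8.6) = 2210.5 / 98.04 = 22.55 kPa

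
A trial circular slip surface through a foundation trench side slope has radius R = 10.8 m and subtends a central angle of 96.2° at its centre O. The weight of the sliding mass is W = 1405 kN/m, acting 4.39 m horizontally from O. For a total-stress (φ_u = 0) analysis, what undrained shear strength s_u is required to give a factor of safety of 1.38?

FS = s_u·L_a·R / (W·d), so s_u = FS·W·d / (L_a·R).
Arc length L_a = R·θ = 10.8·(96.2°·π/180) = 10.8·1.6790 = 18.13 m
s_u = 1.38·1405·4.39 / (18.13·10.8) = 8511.8 / 195.84 = 43.46 kPa

s_u = 43.5 kPa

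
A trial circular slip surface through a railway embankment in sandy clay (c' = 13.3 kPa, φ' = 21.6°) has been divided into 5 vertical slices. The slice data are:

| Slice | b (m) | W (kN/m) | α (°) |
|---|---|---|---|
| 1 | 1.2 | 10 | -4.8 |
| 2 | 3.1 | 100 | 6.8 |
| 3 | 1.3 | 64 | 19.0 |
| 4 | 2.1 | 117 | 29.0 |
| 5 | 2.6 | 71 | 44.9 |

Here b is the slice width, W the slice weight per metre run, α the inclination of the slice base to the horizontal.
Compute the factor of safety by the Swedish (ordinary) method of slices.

FS = 2.05

Ordinary method of slices: FS = Σ[c'·Δl_i + (W_i cosα_i)·tanφ'] / Σ W_i sinα_i, with Δl_i = b_i / cosα_i.
Slice 1: Δl = 1.2/cos(-4.8°) = 1.204 m; N'_1 = 10·cos(-4.8°) = 10.0; c'Δl = 16.02; W sinα = -0.8
Slice 2: Δl = 3.1/cos6.8° = 3.122 m; N'_2 = 100·cos6.8° = 99.3; c'Δl = 41.52; W sinα = 11.8
Slice 3: Δl = 1.3/cos19.0° = 1.375 m; N'_3 = 64·cos19.0° = 60.5; c'Δl = 18.29; W sinα = 20.8
Slice 4: Δl = 2.1/cos29.0° = 2.401 m; N'_4 = 117·cos29.0° = 102.3; c'Δl = 31.93; W sinα = 56.7
Slice 5: Δl = 2.6/cos44.9° = 3.671 m; N'_5 = 71·cos44.9° = 50.3; c'Δl = 48.82; W sinα = 50.1
Σc'Δl = 156.6 kN/m; ΣN' = 322.4 kN/m; ΣW sinα = 138.7 kN/m
Resisting = 156.6 + 322.4·tan21.6° = 156.6 + 127.6 = 284.2 kN/m
FS = 284.2 / 138.7 = 2.049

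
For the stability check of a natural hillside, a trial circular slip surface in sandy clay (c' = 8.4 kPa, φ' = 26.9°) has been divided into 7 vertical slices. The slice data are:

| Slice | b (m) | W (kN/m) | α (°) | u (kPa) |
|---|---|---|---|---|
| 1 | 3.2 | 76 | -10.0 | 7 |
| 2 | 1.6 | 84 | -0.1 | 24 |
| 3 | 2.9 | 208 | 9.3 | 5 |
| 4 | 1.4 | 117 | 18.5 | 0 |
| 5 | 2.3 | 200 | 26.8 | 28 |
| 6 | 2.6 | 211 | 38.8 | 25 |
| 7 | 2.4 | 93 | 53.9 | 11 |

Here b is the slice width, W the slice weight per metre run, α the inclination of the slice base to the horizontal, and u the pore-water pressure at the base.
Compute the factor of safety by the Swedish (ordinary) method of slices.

FS = 1.31

Ordinary method of slices: FS = Σ[c'·Δl_i + (W_i cosα_i − u_i·Δl_i)·tanφ'] / Σ W_i sinα_i, with Δl_i = b_i / cosα_i.
Slice 1: Δl = 3.2/cos(-10.0°) = 3.249 m; N'_1 = 76·cos(-10.0°) − 7·3.249 = 52.1; c'Δl = 27.29; W sinα = -13.2
Slice 2: Δl = 1.6/cos(-0.1°) = 1.600 m; N'_2 = 84·cos(-0.1°) − 24·1.600 = 45.6; c'Δl = 13.44; W sinα = -0.1
Slice 3: Δl = 2.9/cos9.3° = 2.939 m; N'_3 = 208·cos9.3° − 5·2.939 = 190.6; c'Δl = 24.68; W sinα = 33.6
Slice 4: Δl = 1.4/cos18.5° = 1.476 m; N'_4 = 117·cos18.5° − 0·1.476 = 111.0; c'Δl = 12.40; W sinα = 37.1
Slice 5: Δl = 2.3/cos26.8° = 2.577 m; N'_5 = 200·cos26.8° − 28·2.577 = 106.4; c'Δl = 21.64; W sinα = 90.2
Slice 6: Δl = 2.6/cos38.8° = 3.336 m; N'_6 = 211·cos38.8° − 25·3.336 = 81.0; c'Δl = 28.02; W sinα = 132.2
Slice 7: Δl = 2.4/cos53.9° = 4.073 m; N'_7 = 93·cos53.9° − 11·4.073 = 10.0; c'Δl = 34.22; W sinα = 75.1
Σc'Δl = 161.7 kN/m; ΣN' = 596.6 kN/m; ΣW sinα = 354.9 kN/m
Resisting = 161.7 + 596.6·tan26.9° = 161.7 + 302.7 = 464.4 kN/m
FS = 464.4 / 354.9 = 1.308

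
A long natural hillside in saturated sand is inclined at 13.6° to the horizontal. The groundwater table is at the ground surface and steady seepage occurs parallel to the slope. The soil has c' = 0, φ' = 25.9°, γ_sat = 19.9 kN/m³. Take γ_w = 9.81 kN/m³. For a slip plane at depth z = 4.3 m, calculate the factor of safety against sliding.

FS = 1.02

With seepage parallel to the slope and the water table at the surface, the effective normal stress on the slip plane uses the buoyant unit weight γ' = γ_sat − γ_w while the driving shear stress uses γ_sat:
FS = [c' + γ' z cos²β tanφ'] / [γ_sat z sinβ cosβ]
(For c' = 0 this reduces to FS = (γ'/γ_sat)·tanφ'/tanβ.)
γ' = 19.9 − 9.81 = 10.09 kN/m³
Numerator = 0.0 + 10.09·4.3·cos²13.6°·tan25.9° = 0.0 + 10.09·4.3·0.9447·0.4856 = 19.903 kPa
Denominator = 19.9·4.3·sin13.6°·cos13.6° = 19.9·4.3·0.2351·0.9720 = 19.557 kPa
FS = 19.903 / 19.557 = 1.018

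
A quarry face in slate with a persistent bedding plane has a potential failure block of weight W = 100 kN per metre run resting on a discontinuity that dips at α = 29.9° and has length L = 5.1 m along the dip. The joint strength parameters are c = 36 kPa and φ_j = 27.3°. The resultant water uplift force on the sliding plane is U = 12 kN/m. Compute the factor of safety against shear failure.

FS = 4.46

Resolving the block weight along and normal to the plane and applying the Mohr–Coulomb strength on the joint:
N' = W cosα − U = 100·cos29.9° − 12 = 74.7 kN/m
Driving force T = W sinα = 100·sin29.9° = 49.8 kN/m
Resisting force R = c·L + N'·tanφ_j = 36·5.1 + 74.7·tan27.3° = 183.6 + 38.6 = 222.2 kN/m
FS = R / T = 222.2 / 49.8 = 4.456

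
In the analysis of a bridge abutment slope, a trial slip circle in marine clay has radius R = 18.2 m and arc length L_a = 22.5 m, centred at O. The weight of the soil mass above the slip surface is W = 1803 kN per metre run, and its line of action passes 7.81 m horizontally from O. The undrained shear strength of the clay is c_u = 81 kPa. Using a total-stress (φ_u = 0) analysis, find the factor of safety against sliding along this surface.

FS = 2.36

Taking moments about the centre O, the resisting moment is provided by the undrained shear strength acting along the arc:
M_R = c_u·L_a·R = 81·22.50·18.2 = 33169.5 kN·m/m
M_D = W·d = 1803·7.81 = 14081.4 kN·m/m
FS = M_R / M_D = 33169.5 / 14081.4 = 2.356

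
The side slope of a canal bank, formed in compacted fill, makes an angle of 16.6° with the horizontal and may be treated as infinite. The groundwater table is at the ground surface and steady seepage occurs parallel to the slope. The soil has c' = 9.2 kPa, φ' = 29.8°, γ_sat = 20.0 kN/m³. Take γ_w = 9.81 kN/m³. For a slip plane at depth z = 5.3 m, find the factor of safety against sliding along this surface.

FS = 1.30

With seepage parallel to the slope and the water table at the surface, the effective normal stress on the slip plane uses the buoyant unit weight γ' = γ_sat − γ_w while the driving shear stress uses γ_sat:
FS = [c' + γ' z cos²β tanφ'] / [γ_sat z sinβ cosβ]
γ' = 20.0 − 9.81 = 10.19 kN/m³
Numerator = 9.2 + 10.19·5.3·cos²16.6°·tan29.8° = 9.2 + 10.19·5.3·0.9184·0.5727 = 37.606 kPa
Denominator = 20.0·5.3·sin16.6°·cos16.6° = 20.0·5.3·0.2857·0.9583 = 29.021 kPa
FS = 37.606 / 29.021 = 1.296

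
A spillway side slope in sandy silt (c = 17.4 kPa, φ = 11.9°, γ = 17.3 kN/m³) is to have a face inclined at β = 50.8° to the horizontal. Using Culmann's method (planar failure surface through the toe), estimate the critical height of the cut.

Culmann's analysis gives the critical failure plane at α_cr = (β + φ)/2 = (50.8 + 11.9)/2 = 31.3°, and the critical height
H_c = (4c/γ) · sinβ cosφ / [1 − cos(β − φ)]
    = (4·17.4/17.3) · sin50.8°·cos11.9° / [1 − cos(38.9°)]
    = 4.023 · 0.7749·0.9785 / [1 − 0.7782]
    = 4.023 · 0.7583 / 0.2218
    = 13.76 m

H_c = 13.76 m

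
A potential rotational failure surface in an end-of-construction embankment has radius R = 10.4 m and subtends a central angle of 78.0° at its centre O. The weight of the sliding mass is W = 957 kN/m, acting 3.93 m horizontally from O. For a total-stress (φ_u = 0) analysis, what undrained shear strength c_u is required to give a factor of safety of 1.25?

FS = c_u·L_a·R / (W·d), so c_u = FS·W·d / (L_a·R).
Arc length L_a = R·θ = 10.4·(78.0°·π/180) = 10.4·1.3614 = 14.16 m
c_u = 1.25·957·3.93 / (14.16·10.4) = 4701.3 / 147.24 = 31.93 kPa

c_u = 31.9 kPa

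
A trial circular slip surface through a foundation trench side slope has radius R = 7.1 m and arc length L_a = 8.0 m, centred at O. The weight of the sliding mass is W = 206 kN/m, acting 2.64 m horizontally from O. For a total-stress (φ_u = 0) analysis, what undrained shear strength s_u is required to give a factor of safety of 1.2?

FS = s_u·L_a·R / (W·d), so s_u = FS·W·d / (L_a·R).
s_u = 1.2·206·2.64 / (8.00·7.1) = 652.6 / 56.80 = 11.49 kPa

s_u = 11.5 kPa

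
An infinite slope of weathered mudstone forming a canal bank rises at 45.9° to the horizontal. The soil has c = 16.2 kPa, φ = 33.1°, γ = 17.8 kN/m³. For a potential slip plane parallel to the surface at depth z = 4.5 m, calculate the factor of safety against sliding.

FS = 1.04

For an infinite slope with a slip plane parallel to the surface (no pore pressure): FS = [c + γz cos²β tanφ] / [γz sinβ cosβ].
γz = 17.8·4.5 = 80.10 kN/m²
Numerator = 16.2 + 80.10·cos²45.9°·tan33.1° = 16.2 + 80.10·0.4843·0.6519 = 41.488 kPa
Denominator = 80.10·sin45.9°·cos45.9° = 80.10·0.7181·0.6959 = 40.030 kPa
FS = 41.488 / 40.030 = 1.036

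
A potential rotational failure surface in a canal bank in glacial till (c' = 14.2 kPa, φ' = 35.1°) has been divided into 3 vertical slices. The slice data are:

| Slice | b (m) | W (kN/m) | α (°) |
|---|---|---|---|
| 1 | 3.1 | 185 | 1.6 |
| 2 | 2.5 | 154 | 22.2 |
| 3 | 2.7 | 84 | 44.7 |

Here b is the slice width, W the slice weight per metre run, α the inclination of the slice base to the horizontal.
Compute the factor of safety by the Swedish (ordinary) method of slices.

FS = 3.34

Ordinary method of slices: FS = Σ[c'·Δl_i + (W_i cosα_i)·tanφ'] / Σ W_i sinα_i, with Δl_i = b_i / cosα_i.
Slice 1: Δl = 3.1/cos1.6° = 3.101 m; N'_1 = 185·cos1.6° = 184.9; c'Δl = 44.04; W sinα = 5.2
Slice 2: Δl = 2.5/cos22.2° = 2.700 m; N'_2 = 154·cos22.2° = 142.6; c'Δl = 38.34; W sinα = 58.2
Slice 3: Δl = 2.7/cos44.7° = 3.799 m; N'_3 = 84·cos44.7° = 59.7; c'Δl = 53.94; W sinα = 59.1
Σc'Δl = 136.3 kN/m; ΣN' = 387.2 kN/m; ΣW sinα = 122.4 kN/m
Resisting = 136.3 + 387.2·tan35.1° = 136.3 + 272.1 = 408.5 kN/m
FS = 408.5 / 122.4 = 3.336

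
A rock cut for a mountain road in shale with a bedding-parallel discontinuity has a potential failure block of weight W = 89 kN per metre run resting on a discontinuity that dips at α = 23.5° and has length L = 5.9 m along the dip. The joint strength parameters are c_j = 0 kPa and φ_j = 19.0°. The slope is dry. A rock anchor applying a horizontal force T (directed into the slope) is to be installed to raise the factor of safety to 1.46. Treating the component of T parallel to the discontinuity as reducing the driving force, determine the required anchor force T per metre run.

Resolving forces along and normal to the sliding plane, with the horizontal anchor force T adding T·sinα to the effective normal force and T·cosα acting up the plane against the driving force:
FS = [c_jL + (W cosα + T sinα) tanφ_j] / [W sinα − T cosα]
Without the anchor: N' = 81.6 kN/m, driving T_d = 35.5 kN/m, resisting R = 0·5.9 + 81.6·tan19.0° = 28.1 kN/m, FS = 0.79.
Setting FS = 1.46 and solving for T:
1.46·(35.5 − T cos23.5°) = 28.1 + T sin23.5°·tan19.0°
T·(sin23.5°·tan19.0° + 1.46·cos23.5°) = 1.46·35.5 − 28.1
T·(0.3987·0.3443 + 1.46·0.9171) = 51.8 − 28.1 = 23.7
T·1.4762 = 23.7
T = 16.1 kN/m

T = 16 kN/m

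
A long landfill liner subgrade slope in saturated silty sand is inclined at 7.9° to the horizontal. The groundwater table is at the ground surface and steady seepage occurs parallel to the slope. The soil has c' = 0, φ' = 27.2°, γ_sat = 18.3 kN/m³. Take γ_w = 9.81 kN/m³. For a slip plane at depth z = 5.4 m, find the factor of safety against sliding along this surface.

With seepage parallel to the slope and the water table at the surface, the effective normal stress on the slip plane uses the buoyant unit weight γ' = γ_sat − γ_w while the driving shear stress uses γ_sat:
FS = [c' + γ' z cos²β tanφ'] / [γ_sat z sinβ cosβ]
(For c' = 0 this reduces to FS = (γ'/γ_sat)·tanφ'/tanβ.)
γ' = 18.3 − 9.81 = 8.49 kN/m³
Numerator = 0.0 + 8.49·5.4·cos²7.9°·tan27.2° = 0.0 + 8.49·5.4·0.9811·0.5139 = 23.117 kPa
Denominator = 18.3·5.4·sin7.9°·cos7.9° = 18.3·5.4·0.1374·0.9905 = 13.453 kPa
FS = 23.117 / 13.453 = 1.718

FS = 1.72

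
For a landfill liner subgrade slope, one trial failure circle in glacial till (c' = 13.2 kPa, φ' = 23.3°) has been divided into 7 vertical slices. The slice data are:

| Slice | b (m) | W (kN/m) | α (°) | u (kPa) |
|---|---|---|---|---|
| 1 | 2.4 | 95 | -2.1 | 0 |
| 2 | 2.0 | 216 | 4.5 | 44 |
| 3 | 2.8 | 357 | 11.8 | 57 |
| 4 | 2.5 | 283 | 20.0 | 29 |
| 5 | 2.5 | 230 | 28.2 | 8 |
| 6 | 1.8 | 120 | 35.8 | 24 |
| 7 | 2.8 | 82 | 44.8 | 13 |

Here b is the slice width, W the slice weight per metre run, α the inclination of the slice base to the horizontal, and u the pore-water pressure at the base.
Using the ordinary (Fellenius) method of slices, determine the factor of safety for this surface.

Ordinary method of slices: FS = Σ[c'·Δl_i + (W_i cosα_i − u_i·Δl_i)·tanφ'] / Σ W_i sinα_i, with Δl_i = b_i / cosα_i.
Slice 1: Δl = 2.4/cos(-2.1°) = 2.402 m; N'_1 = 95·cos(-2.1°) − 0·2.402 = 94.9; c'Δl = 31.70; W sinα = -3.5
Slice 2: Δl = 2.0/cos4.5° = 2.006 m; N'_2 = 216·cos4.5° − 44·2.006 = 127.1; c'Δl = 26.48; W sinα = 16.9
Slice 3: Δl = 2.8/cos11.8° = 2.860 m; N'_3 = 357·cos11.8° − 57·2.860 = 186.4; c'Δl = 37.76; W sinα = 73.0
Slice 4: Δl = 2.5/cos20.0° = 2.660 m; N'_4 = 283·cos20.0° − 29·2.660 = 188.8; c'Δl = 35.12; W sinα = 96.8
Slice 5: Δl = 2.5/cos28.2° = 2.837 m; N'_5 = 230·cos28.2° − 8·2.837 = 180.0; c'Δl = 37.44; W sinα = 108.7
Slice 6: Δl = 1.8/cos35.8° = 2.219 m; N'_6 = 120·cos35.8° − 24·2.219 = 44.1; c'Δl = 29.29; W sinα = 70.2
Slice 7: Δl = 2.8/cos44.8° = 3.946 m; N'_7 = 82·cos44.8° − 13·3.946 = 6.9; c'Δl = 52.09; W sinα = 57.8
Σc'Δl = 249.9 kN/m; ΣN' = 828.1 kN/m; ΣW sinα = 419.9 kN/m
Resisting = 249.9 + 828.1·tan23.3° = 249.9 + 356.7 = 606.5 kN/m
FS = 606.5 / 419.9 = 1.444

FS = 1.44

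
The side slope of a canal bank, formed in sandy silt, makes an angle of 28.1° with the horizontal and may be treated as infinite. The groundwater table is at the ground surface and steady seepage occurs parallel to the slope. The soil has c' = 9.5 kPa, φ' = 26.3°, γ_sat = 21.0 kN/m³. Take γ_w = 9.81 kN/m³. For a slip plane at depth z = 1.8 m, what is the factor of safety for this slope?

With seepage parallel to the slope and the water table at the surface, the effective normal stress on the slip plane uses the buoyant unit weight γ' = γ_sat − γ_w while the driving shear stress uses γ_sat:
FS = [c' + γ' z cos²β tanφ'] / [γ_sat z sinβ cosβ]
γ' = 21.0 − 9.81 = 11.19 kN/m³
Numerator = 9.5 + 11.19·1.8·cos²28.1°·tan26.3° = 9.5 + 11.19·1.8·0.7781·0.4942 = 17.246 kPa
Denominator = 21.0·1.8·sin28.1°·cos28.1° = 21.0·1.8·0.4710·0.8821 = 15.706 kPa
FS = 17.246 / 15.706 = 1.098

FS = 1.10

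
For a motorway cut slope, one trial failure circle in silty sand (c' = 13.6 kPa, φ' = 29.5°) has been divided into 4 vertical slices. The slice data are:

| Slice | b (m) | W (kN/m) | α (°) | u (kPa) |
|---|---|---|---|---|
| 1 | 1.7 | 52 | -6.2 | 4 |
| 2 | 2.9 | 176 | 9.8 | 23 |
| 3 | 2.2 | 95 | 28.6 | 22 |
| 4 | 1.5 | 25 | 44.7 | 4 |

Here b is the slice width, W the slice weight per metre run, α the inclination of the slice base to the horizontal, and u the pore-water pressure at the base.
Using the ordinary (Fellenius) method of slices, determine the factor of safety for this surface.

Ordinary method of slices: FS = Σ[c'·Δl_i + (W_i cosα_i − u_i·Δl_i)·tanφ'] / Σ W_i sinα_i, with Δl_i = b_i / cosα_i.
Slice 1: Δl = 1.7/cos(-6.2°) = 1.710 m; N'_1 = 52·cos(-6.2°) − 4·1.710 = 44.9; c'Δl = 23.26; W sinα = -5.6
Slice 2: Δl = 2.9/cos9.8° = 2.943 m; N'_2 = 176·cos9.8° − 23·2.943 = 105.7; c'Δl = 40.02; W sinα = 30.0
Slice 3: Δl = 2.2/cos28.6° = 2.506 m; N'_3 = 95·cos28.6° − 22·2.506 = 28.3; c'Δl = 34.08; W sinα = 45.5
Slice 4: Δl = 1.5/cos44.7° = 2.110 m; N'_4 = 25·cos44.7° − 4·2.110 = 9.3; c'Δl = 28.70; W sinα = 17.6
Σc'Δl = 126.1 kN/m; ΣN' = 188.2 kN/m; ΣW sinα = 87.4 kN/m
Resisting = 126.1 + 188.2·tan29.5° = 126.1 + 106.5 = 232.5 kN/m
FS = 232.5 / 87.4 = 2.661

FS = 2.66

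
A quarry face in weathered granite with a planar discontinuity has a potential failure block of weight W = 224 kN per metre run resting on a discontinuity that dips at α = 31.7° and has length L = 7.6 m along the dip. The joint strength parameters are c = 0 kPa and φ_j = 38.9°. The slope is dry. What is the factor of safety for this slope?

FS = 1.31

Resolving the block weight along and normal to the plane and applying the Mohr–Coulomb strength on the joint:
N' = W cosα = 224·cos31.7° = 190.6 kN/m
Driving force T = W sinα = 224·sin31.7° = 117.7 kN/m
Resisting force R = c·L + N'·tanφ_j = 0·7.6 + 190.6·tan38.9° = 0.0 + 153.8 = 153.8 kN/m
FS = R / T = 153.8 / 117.7 = 1.306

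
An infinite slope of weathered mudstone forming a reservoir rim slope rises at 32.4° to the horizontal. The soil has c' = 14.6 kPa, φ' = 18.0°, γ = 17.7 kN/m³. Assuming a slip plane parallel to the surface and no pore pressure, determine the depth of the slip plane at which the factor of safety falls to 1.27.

Setting FS = 1.27 in FS = [c' + γz cos²β tanφ'] / [γz sinβ cosβ] and solving for z:
z = c' / [γ cosβ (FS·sinβ − cosβ·tanφ')]
  = 14.6 / [17.7·cos32.4°·(1.27·sin32.4° − cos32.4°·tan18.0°)]
  = 14.6 / [17.7·0.8443·(1.27·0.5358 − 0.8443·0.3249)]
  = 14.6 / 6.0699 = 2.405 m

z = 2.41 m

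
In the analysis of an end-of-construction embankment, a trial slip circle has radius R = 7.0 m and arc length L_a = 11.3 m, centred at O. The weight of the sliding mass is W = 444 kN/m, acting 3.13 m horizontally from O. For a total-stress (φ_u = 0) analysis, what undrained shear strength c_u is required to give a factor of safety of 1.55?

FS = c_u·L_a·R / (W·d), so c_u = FS·W·d / (L_a·R).
c_u = 1.55·444·3.13 / (11.30·7.0) = 2154.1 / 79.10 = 27.23 kPa

c_u = 27.2 kPa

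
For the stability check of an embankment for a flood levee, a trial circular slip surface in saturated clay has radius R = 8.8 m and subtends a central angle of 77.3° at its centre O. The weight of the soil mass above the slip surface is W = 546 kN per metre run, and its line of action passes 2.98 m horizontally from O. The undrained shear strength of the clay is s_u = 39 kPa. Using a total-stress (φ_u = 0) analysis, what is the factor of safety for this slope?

Taking moments about the centre O, the resisting moment is provided by the undrained shear strength acting along the arc:
Arc length L_a = R·θ = 8.8·(77.3°·π/180) = 8.8·1.3491 = 11.87 m
M_R = s_u·L_a·R = 39·11.87·8.8 = 4074.6 kN·m/m
M_D = W·d = 546·2.98 = 1627.1 kN·m/m
FS = M_R / M_D = 4074.6 / 1627.1 = 2.504

FS = 2.50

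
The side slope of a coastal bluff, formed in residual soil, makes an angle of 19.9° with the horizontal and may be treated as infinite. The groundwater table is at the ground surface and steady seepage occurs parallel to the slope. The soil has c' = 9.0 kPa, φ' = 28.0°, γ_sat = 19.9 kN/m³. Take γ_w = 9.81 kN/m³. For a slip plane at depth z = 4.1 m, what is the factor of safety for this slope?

FS = 1.09

With seepage parallel to the slope and the water table at the surface, the effective normal stress on the slip plane uses the buoyant unit weight γ' = γ_sat − γ_w while the driving shear stress uses γ_sat:
FS = [c' + γ' z cos²β tanφ'] / [γ_sat z sinβ cosβ]
γ' = 19.9 − 9.81 = 10.09 kN/m³
Numerator = 9.0 + 10.09·4.1·cos²19.9°·tan28.0° = 9.0 + 10.09·4.1·0.8841·0.5317 = 28.448 kPa
Denominator = 19.9·4.1·sin19.9°·cos19.9° = 19.9·4.1·0.3404·0.9403 = 26.113 kPa
FS = 28.448 / 26.113 = 1.089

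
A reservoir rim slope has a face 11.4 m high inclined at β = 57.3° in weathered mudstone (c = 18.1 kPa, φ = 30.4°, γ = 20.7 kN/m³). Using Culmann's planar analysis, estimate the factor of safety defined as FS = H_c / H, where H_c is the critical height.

H_c = (4c/γ) · sinβ cosφ / [1 − cos(β − φ)]
    = (4·18.1/20.7) · sin57.3°·cos30.4° / [1 − cos26.9°]
    = 3.498 · 0.7258 / 0.1082 = 23.46 m
FS = H_c / H = 23.46 / 11.4 = 2.058

FS = 2.06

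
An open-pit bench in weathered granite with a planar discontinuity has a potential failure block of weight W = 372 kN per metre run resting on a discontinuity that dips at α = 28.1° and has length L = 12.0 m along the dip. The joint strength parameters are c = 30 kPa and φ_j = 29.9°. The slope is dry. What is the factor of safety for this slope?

Resolving the block weight along and normal to the plane and applying the Mohr–Coulomb strength on the joint:
N' = W cosα = 372·cos28.1° = 328.2 kN/m
Driving force T = W sinα = 372·sin28.1° = 175.2 kN/m
Resisting force R = c·L + N'·tanφ_j = 30·12.0 + 328.2·tan29.9° = 360.0 + 188.7 = 548.7 kN/m
FS = R / T = 548.7 / 175.2 = 3.132

FS = 3.13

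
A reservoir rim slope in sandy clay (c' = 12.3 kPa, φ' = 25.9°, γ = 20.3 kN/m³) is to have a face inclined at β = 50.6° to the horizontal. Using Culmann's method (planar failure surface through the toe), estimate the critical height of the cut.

Culmann's analysis gives the critical failure plane at α_cr = (β + φ')/2 = (50.6 + 25.9)/2 = 38.2°, and the critical height
H_c = (4c'/γ) · sinβ cosφ' / [1 − cos(β − φ')]
    = (4·12.3/20.3) · sin50.6°·cos25.9° / [1 − cos(24.7°)]
    = 2.424 · 0.7727·0.8996 / [1 − 0.9085]
    = 2.424 · 0.6951 / 0.0915
    = 18.41 m

H_c = 18.41 m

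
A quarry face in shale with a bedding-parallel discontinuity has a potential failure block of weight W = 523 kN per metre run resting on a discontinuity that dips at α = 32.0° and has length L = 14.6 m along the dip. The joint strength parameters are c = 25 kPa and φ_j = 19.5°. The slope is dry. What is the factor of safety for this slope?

FS = 1.88

Resolving the block weight along and normal to the plane and applying the Mohr–Coulomb strength on the joint:
N' = W cosα = 523·cos32.0° = 443.5 kN/m
Driving force T = W sinα = 523·sin32.0° = 277.1 kN/m
Resisting force R = c·L + N'·tanφ_j = 25·14.6 + 443.5·tan19.5° = 365.0 + 157.1 = 522.1 kN/m
FS = R / T = 522.1 / 277.1 = 1.884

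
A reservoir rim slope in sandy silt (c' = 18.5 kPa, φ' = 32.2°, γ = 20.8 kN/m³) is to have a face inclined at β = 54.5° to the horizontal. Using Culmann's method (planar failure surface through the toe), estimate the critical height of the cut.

Culmann's analysis gives the critical failure plane at α_cr = (β + φ')/2 = (54.5 + 32.2)/2 = 43.4°, and the critical height
H_c = (4c'/γ) · sinβ cosφ' / [1 − cos(β − φ')]
    = (4·18.5/20.8) · sin54.5°·cos32.2° / [1 − cos(22.3°)]
    = 3.558 · 0.8141·0.8462 / [1 − 0.9252]
    = 3.558 · 0.6889 / 0.0748
    = 32.77 m

H_c = 32.77 m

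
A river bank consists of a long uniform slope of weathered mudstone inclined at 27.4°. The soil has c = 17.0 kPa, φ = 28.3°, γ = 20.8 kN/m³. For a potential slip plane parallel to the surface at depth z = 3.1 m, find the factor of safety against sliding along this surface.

For an infinite slope with a slip plane parallel to the surface (no pore pressure): FS = [c + γz cos²β tanφ] / [γz sinβ cosβ].
γz = 20.8·3.1 = 64.48 kN/m²
Numerator = 17.0 + 64.48·cos²27.4°·tan28.3° = 17.0 + 64.48·0.7882·0.5384 = 44.366 kPa
Denominator = 64.48·sin27.4°·cos27.4° = 64.48·0.4602·0.8878 = 26.345 kPa
FS = 44.366 / 26.345 = 1.684

FS = 1.68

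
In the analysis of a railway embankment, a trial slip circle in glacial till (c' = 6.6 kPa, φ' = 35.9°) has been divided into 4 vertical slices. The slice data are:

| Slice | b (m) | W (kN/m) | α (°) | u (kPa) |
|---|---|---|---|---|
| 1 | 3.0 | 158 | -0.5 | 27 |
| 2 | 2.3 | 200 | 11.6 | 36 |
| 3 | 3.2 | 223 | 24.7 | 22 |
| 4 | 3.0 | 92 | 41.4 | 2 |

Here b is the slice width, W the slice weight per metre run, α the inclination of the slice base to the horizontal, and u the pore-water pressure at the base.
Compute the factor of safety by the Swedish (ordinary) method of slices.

FS = 1.85

Ordinary method of slices: FS = Σ[c'·Δl_i + (W_i cosα_i − u_i·Δl_i)·tanφ'] / Σ W_i sinα_i, with Δl_i = b_i / cosα_i.
Slice 1: Δl = 3.0/cos(-0.5°) = 3.000 m; N'_1 = 158·cos(-0.5°) − 27·3.000 = 77.0; c'Δl = 19.80; W sinα = -1.4
Slice 2: Δl = 2.3/cos11.6° = 2.348 m; N'_2 = 200·cos11.6° − 36·2.348 = 111.4; c'Δl = 15.50; W sinα = 40.2
Slice 3: Δl = 3.2/cos24.7° = 3.522 m; N'_3 = 223·cos24.7° − 22·3.522 = 125.1; c'Δl = 23.25; W sinα = 93.2
Slice 4: Δl = 3.0/cos41.4° = 3.999 m; N'_4 = 92·cos41.4° − 2·3.999 = 61.0; c'Δl = 26.40; W sinα = 60.8
Σc'Δl = 84.9 kN/m; ΣN' = 374.5 kN/m; ΣW sinα = 192.9 kN/m
Resisting = 84.9 + 374.5·tan35.9° = 84.9 + 271.1 = 356.0 kN/m
FS = 356.0 / 192.9 = 1.846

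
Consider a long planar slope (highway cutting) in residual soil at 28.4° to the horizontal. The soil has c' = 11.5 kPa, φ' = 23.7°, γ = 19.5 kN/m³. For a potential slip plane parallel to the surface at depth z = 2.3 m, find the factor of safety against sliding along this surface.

For an infinite slope with a slip plane parallel to the surface (no pore pressure): FS = [c' + γz cos²β tanφ'] / [γz sinβ cosβ].
γz = 19.5·2.3 = 44.85 kN/m²
Numerator = 11.5 + 44.85·cos²28.4°·tan23.7° = 11.5 + 44.85·0.7738·0.4390 = 26.734 kPa
Denominator = 44.85·sin28.4°·cos28.4° = 44.85·0.4756·0.8796 = 18.764 kPa
FS = 26.734 / 18.764 = 1.425

FS = 1.42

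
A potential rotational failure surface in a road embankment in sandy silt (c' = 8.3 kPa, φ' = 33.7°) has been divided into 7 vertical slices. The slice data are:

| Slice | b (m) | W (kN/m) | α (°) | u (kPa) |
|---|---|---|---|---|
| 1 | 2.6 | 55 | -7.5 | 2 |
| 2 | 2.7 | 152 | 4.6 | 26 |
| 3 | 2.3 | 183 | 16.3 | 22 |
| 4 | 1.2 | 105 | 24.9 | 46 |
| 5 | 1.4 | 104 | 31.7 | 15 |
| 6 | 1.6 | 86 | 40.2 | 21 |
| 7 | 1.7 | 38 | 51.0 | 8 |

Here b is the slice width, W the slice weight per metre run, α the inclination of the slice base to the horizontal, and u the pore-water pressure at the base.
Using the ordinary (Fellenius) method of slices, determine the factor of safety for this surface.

FS = 1.58

Ordinary method of slices: FS = Σ[c'·Δl_i + (W_i cosα_i − u_i·Δl_i)·tanφ'] / Σ W_i sinα_i, with Δl_i = b_i / cosα_i.
Slice 1: Δl = 2.6/cos(-7.5°) = 2.622 m; N'_1 = 55·cos(-7.5°) − 2·2.622 = 49.3; c'Δl = 21.77; W sinα = -7.2
Slice 2: Δl = 2.7/cos4.6° = 2.709 m; N'_2 = 152·cos4.6° − 26·2.709 = 81.1; c'Δl = 22.48; W sinα = 12.2
Slice 3: Δl = 2.3/cos16.3° = 2.396 m; N'_3 = 183·cos16.3° − 22·2.396 = 122.9; c'Δl = 19.89; W sinα = 51.4
Slice 4: Δl = 1.2/cos24.9° = 1.323 m; N'_4 = 105·cos24.9° − 46·1.323 = 34.4; c'Δl = 10.98; W sinα = 44.2
Slice 5: Δl = 1.4/cos31.7° = 1.645 m; N'_5 = 104·cos31.7° − 15·1.645 = 63.8; c'Δl = 13.66; W sinα = 54.6
Slice 6: Δl = 1.6/cos40.2° = 2.095 m; N'_6 = 86·cos40.2° − 21·2.095 = 21.7; c'Δl = 17.39; W sinα = 55.5
Slice 7: Δl = 1.7/cos51.0° = 2.701 m; N'_7 = 38·cos51.0° − 8·2.701 = 2.3; c'Δl = 22.42; W sinα = 29.5
Σc'Δl = 128.6 kN/m; ΣN' = 375.5 kN/m; ΣW sinα = 240.3 kN/m
Resisting = 128.6 + 375.5·tan33.7° = 128.6 + 250.4 = 379.0 kN/m
FS = 379.0 / 240.3 = 1.577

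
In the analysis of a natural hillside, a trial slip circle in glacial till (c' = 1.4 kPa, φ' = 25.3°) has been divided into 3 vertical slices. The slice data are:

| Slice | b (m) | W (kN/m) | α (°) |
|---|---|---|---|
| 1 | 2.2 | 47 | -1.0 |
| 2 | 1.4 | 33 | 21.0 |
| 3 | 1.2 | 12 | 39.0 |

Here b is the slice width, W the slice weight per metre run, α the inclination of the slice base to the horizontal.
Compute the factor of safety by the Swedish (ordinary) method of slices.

FS = 2.61

Ordinary method of slices: FS = Σ[c'·Δl_i + (W_i cosα_i)·tanφ'] / Σ W_i sinα_i, with Δl_i = b_i / cosα_i.
Slice 1: Δl = 2.2/cos(-1.0°) = 2.200 m; N'_1 = 47·cos(-1.0°) = 47.0; c'Δl = 3.08; W sinα = -0.8
Slice 2: Δl = 1.4/cos21.0° = 1.500 m; N'_2 = 33·cos21.0° = 30.8; c'Δl = 2.10; W sinα = 11.8
Slice 3: Δl = 1.2/cos39.0° = 1.544 m; N'_3 = 12·cos39.0° = 9.3; c'Δl = 2.16; W sinα = 7.6
Σc'Δl = 7.3 kN/m; ΣN' = 87.1 kN/m; ΣW sinα = 18.6 kN/m
Resisting = 7.3 + 87.1·tan25.3° = 7.3 + 41.2 = 48.5 kN/m
FS = 48.5 / 18.6 = 2.615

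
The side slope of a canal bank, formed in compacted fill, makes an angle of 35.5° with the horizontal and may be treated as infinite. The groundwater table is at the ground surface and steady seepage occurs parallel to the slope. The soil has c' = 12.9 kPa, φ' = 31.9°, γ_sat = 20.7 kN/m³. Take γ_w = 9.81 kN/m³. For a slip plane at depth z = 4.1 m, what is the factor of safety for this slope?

With seepage parallel to the slope and the water table at the surface, the effective normal stress on the slip plane uses the buoyant unit weight γ' = γ_sat − γ_w while the driving shear stress uses γ_sat:
FS = [c' + γ' z cos²β tanφ'] / [γ_sat z sinβ cosβ]
γ' = 20.7 − 9.81 = 10.89 kN/m³
Numerator = 12.9 + 10.89·4.1·cos²35.5°·tan31.9° = 12.9 + 10.89·4.1·0.6628·0.6224 = 31.320 kPa
Denominator = 20.7·4.1·sin35.5°·cos35.5° = 20.7·4.1·0.5807·0.8141 = 40.123 kPa
FS = 31.320 / 40.123 = 0.781

FS = 0.78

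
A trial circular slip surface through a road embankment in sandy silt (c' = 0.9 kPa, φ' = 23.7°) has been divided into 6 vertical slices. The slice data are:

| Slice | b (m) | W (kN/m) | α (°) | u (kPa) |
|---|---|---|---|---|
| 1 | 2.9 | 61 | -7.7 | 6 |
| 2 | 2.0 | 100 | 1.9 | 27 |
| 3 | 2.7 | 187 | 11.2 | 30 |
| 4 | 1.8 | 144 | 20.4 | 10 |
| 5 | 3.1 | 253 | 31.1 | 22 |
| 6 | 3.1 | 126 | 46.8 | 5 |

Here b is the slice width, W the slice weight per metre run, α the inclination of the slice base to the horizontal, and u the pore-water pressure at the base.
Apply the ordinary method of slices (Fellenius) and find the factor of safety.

FS = 0.78

Ordinary method of slices: FS = Σ[c'·Δl_i + (W_i cosα_i − u_i·Δl_i)·tanφ'] / Σ W_i sinα_i, with Δl_i = b_i / cosα_i.
Slice 1: Δl = 2.9/cos(-7.7°) = 2.926 m; N'_1 = 61·cos(-7.7°) − 6·2.926 = 42.9; c'Δl = 2.63; W sinα = -8.2
Slice 2: Δl = 2.0/cos1.9° = 2.001 m; N'_2 = 100·cos1.9° − 27·2.001 = 45.9; c'Δl = 1.80; W sinα = 3.3
Slice 3: Δl = 2.7/cos11.2° = 2.752 m; N'_3 = 187·cos11.2° − 30·2.752 = 100.9; c'Δl = 2.48; W sinα = 36.3
Slice 4: Δl = 1.8/cos20.4° = 1.920 m; N'_4 = 144·cos20.4° − 10·1.920 = 115.8; c'Δl = 1.73; W sinα = 50.2
Slice 5: Δl = 3.1/cos31.1° = 3.620 m; N'_5 = 253·cos31.1° − 22·3.620 = 137.0; c'Δl = 3.26; W sinα = 130.7
Slice 6: Δl = 3.1/cos46.8° = 4.529 m; N'_6 = 126·cos46.8° − 5·4.529 = 63.6; c'Δl = 4.08; W sinα = 91.9
Σc'Δl = 16.0 kN/m; ΣN' = 506.0 kN/m; ΣW sinα = 304.2 kN/m
Resisting = 16.0 + 506.0·tan23.7° = 16.0 + 222.1 = 238.1 kN/m
FS = 238.1 / 304.2 = 0.783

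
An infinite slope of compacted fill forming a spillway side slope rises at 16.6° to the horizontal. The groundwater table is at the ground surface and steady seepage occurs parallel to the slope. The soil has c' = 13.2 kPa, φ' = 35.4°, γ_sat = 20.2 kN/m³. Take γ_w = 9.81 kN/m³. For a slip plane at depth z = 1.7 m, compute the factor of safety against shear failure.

FS = 2.63

With seepage parallel to the slope and the water table at the surface, the effective normal stress on the slip plane uses the buoyant unit weight γ' = γ_sat − γ_w while the driving shear stress uses γ_sat:
FS = [c' + γ' z cos²β tanφ'] / [γ_sat z sinβ cosβ]
γ' = 20.2 − 9.81 = 10.39 kN/m³
Numerator = 13.2 + 10.39·1.7·cos²16.6°·tan35.4° = 13.2 + 10.39·1.7·0.9184·0.7107 = 24.728 kPa
Denominator = 20.2·1.7·sin16.6°·cos16.6° = 20.2·1.7·0.2857·0.9583 = 9.402 kPa
FS = 24.728 / 9.402 = 2.630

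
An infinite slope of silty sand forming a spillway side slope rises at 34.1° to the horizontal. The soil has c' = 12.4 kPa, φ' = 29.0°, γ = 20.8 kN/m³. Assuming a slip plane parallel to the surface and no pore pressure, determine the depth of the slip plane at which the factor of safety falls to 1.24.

z = 3.05 m

Setting FS = 1.24 in FS = [c' + γz cos²β tanφ'] / [γz sinβ cosβ] and solving for z:
z = c' / [γ cosβ (FS·sinβ − cosβ·tanφ')]
  = 12.4 / [20.8·cos34.1°·(1.24·sin34.1° − cos34.1°·tan29.0°)]
  = 12.4 / [20.8·0.8281·(1.24·0.5606 − 0.8281·0.5543)]
  = 12.4 / 4.0681 = 3.048 m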